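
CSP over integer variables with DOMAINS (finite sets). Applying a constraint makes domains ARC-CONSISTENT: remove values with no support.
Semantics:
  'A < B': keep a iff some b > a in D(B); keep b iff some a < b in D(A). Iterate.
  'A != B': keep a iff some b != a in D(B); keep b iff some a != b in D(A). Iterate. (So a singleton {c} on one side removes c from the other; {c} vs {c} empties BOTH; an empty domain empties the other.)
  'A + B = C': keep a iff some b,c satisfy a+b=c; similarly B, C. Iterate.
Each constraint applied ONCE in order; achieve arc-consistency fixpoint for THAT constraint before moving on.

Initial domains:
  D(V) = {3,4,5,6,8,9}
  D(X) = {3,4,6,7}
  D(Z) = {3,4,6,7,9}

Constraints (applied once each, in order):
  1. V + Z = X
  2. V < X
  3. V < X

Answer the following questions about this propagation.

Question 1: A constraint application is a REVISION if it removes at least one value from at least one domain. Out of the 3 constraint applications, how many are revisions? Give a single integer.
Constraint 1 (V + Z = X) on D(V)={3,4,5,6,8,9} D(Z)={3,4,6,7,9} D(X)={3,4,6,7}: V {3,4,5,6,8,9}->{3,4}; Z {3,4,6,7,9}->{3,4}; X {3,4,6,7}->{6,7} => REVISION
Constraint 2 (V < X) on D(V)={3,4} D(X)={6,7}: no change => not a revision
Constraint 3 (V < X) on D(V)={3,4} D(X)={6,7}: no change => not a revision
Total revisions = 1

Answer: 1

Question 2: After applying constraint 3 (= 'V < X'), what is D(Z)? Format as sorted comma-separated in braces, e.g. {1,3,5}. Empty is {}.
Answer: {3,4}

Derivation:
Constraint 1 (V + Z = X) on D(V)={3,4,5,6,8,9} D(Z)={3,4,6,7,9} D(X)={3,4,6,7}: V {3,4,5,6,8,9}->{3,4}; Z {3,4,6,7,9}->{3,4}; X {3,4,6,7}->{6,7}
Constraint 2 (V < X) on D(V)={3,4} D(X)={6,7}: no change
Constraint 3 (V < X) on D(V)={3,4} D(X)={6,7}: no change
So after constraint 3: D(Z) = {3,4}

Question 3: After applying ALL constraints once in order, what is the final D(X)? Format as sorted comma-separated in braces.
Constraint 1 (V + Z = X) on D(V)={3,4,5,6,8,9} D(Z)={3,4,6,7,9} D(X)={3,4,6,7}: V {3,4,5,6,8,9}->{3,4}; Z {3,4,6,7,9}->{3,4}; X {3,4,6,7}->{6,7}
Constraint 2 (V < X) on D(V)={3,4} D(X)={6,7}: no change
Constraint 3 (V < X) on D(V)={3,4} D(X)={6,7}: no change
So after all 3 constraints: D(X) = {6,7}

Answer: {6,7}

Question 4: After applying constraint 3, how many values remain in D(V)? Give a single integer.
Answer: 2

Derivation:
Constraint 1 (V + Z = X) on D(V)={3,4,5,6,8,9} D(Z)={3,4,6,7,9} D(X)={3,4,6,7}: V {3,4,5,6,8,9}->{3,4}; Z {3,4,6,7,9}->{3,4}; X {3,4,6,7}->{6,7}
Constraint 2 (V < X) on D(V)={3,4} D(X)={6,7}: no change
Constraint 3 (V < X) on D(V)={3,4} D(X)={6,7}: no change
So after constraint 3: D(V)={3,4}, size = 2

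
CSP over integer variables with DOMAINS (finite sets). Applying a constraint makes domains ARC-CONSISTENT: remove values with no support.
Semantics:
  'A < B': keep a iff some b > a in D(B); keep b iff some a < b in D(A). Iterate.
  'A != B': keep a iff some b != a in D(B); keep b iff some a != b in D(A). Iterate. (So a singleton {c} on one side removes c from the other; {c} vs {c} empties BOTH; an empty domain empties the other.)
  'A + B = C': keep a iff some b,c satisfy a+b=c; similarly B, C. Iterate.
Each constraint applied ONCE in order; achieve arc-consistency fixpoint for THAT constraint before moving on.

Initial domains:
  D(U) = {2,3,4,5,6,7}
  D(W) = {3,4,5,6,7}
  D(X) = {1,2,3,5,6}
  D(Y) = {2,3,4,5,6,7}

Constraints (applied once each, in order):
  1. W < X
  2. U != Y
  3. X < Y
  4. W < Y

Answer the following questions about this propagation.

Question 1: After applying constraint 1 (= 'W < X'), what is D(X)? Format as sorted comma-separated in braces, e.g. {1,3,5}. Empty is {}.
Answer: {5,6}

Derivation:
Constraint 1 (W < X) on D(W)={3,4,5,6,7} D(X)={1,2,3,5,6}: W {3,4,5,6,7}->{3,4,5}; X {1,2,3,5,6}->{5,6}
So after constraint 1: D(X) = {5,6}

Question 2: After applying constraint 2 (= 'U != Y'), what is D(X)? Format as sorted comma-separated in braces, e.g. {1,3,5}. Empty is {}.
Answer: {5,6}

Derivation:
Constraint 1 (W < X) on D(W)={3,4,5,6,7} D(X)={1,2,3,5,6}: W {3,4,5,6,7}->{3,4,5}; X {1,2,3,5,6}->{5,6}
Constraint 2 (U != Y) on D(U)={2,3,4,5,6,7} D(Y)={2,3,4,5,6,7}: no change
So after constraint 2: D(X) = {5,6}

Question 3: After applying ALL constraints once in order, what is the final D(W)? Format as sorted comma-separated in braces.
Answer: {3,4,5}

Derivation:
Constraint 1 (W < X) on D(W)={3,4,5,6,7} D(X)={1,2,3,5,6}: W {3,4,5,6,7}->{3,4,5}; X {1,2,3,5,6}->{5,6}
Constraint 2 (U != Y) on D(U)={2,3,4,5,6,7} D(Y)={2,3,4,5,6,7}: no change
Constraint 3 (X < Y) on D(X)={5,6} D(Y)={2,3,4,5,6,7}: Y {2,3,4,5,6,7}->{6,7}
Constraint 4 (W < Y) on D(W)={3,4,5} D(Y)={6,7}: no change
So after all 4 constraints: D(W) = {3,4,5}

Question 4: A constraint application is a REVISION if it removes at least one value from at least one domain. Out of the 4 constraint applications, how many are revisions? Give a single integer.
Answer: 2

Derivation:
Constraint 1 (W < X) on D(W)={3,4,5,6,7} D(X)={1,2,3,5,6}: W {3,4,5,6,7}->{3,4,5}; X {1,2,3,5,6}->{5,6} => REVISION
Constraint 2 (U != Y) on D(U)={2,3,4,5,6,7} D(Y)={2,3,4,5,6,7}: no change => not a revision
Constraint 3 (X < Y) on D(X)={5,6} D(Y)={2,3,4,5,6,7}: Y {2,3,4,5,6,7}->{6,7} => REVISION
Constraint 4 (W < Y) on D(W)={3,4,5} D(Y)={6,7}: no change => not a revision
Total revisions = 2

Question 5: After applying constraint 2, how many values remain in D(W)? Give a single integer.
Constraint 1 (W < X) on D(W)={3,4,5,6,7} D(X)={1,2,3,5,6}: W {3,4,5,6,7}->{3,4,5}; X {1,2,3,5,6}->{5,6}
Constraint 2 (U != Y) on D(U)={2,3,4,5,6,7} D(Y)={2,3,4,5,6,7}: no change
So after constraint 2: D(W)={3,4,5}, size = 3

Answer: 3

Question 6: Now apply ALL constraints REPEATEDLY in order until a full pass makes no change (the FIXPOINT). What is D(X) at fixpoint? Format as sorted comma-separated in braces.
Answer: {5,6}

Derivation:
pass 0 (initial): D(X)={1,2,3,5,6}
pass 1: W {3,4,5,6,7}->{3,4,5}; X {1,2,3,5,6}->{5,6}; Y {2,3,4,5,6,7}->{6,7}
pass 2: no change
Fixpoint after 2 passes: D(X) = {5,6}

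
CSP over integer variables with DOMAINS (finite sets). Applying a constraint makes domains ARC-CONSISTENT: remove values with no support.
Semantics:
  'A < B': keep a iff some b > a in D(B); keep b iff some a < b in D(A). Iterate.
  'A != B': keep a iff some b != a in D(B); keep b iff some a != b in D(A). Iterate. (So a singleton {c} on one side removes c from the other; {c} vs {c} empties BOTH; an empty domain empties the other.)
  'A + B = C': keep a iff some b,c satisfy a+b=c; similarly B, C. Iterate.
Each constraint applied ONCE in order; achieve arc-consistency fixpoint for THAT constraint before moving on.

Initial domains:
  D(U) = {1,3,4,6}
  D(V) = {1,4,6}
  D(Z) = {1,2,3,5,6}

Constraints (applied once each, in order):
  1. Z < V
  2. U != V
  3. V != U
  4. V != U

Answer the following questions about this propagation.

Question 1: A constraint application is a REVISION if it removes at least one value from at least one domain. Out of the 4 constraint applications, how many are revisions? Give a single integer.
Answer: 1

Derivation:
Constraint 1 (Z < V) on D(Z)={1,2,3,5,6} D(V)={1,4,6}: Z {1,2,3,5,6}->{1,2,3,5}; V {1,4,6}->{4,6} => REVISION
Constraint 2 (U != V) on D(U)={1,3,4,6} D(V)={4,6}: no change => not a revision
Constraint 3 (V != U) on D(V)={4,6} D(U)={1,3,4,6}: no change => not a revision
Constraint 4 (V != U) on D(V)={4,6} D(U)={1,3,4,6}: no change => not a revision
Total revisions = 1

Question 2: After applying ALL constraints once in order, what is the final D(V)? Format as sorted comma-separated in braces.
Answer: {4,6}

Derivation:
Constraint 1 (Z < V) on D(Z)={1,2,3,5,6} D(V)={1,4,6}: Z {1,2,3,5,6}->{1,2,3,5}; V {1,4,6}->{4,6}
Constraint 2 (U != V) on D(U)={1,3,4,6} D(V)={4,6}: no change
Constraint 3 (V != U) on D(V)={4,6} D(U)={1,3,4,6}: no change
Constraint 4 (V != U) on D(V)={4,6} D(U)={1,3,4,6}: no change
So after all 4 constraints: D(V) = {4,6}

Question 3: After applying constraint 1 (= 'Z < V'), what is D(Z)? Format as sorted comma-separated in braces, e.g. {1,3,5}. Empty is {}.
Constraint 1 (Z < V) on D(Z)={1,2,3,5,6} D(V)={1,4,6}: Z {1,2,3,5,6}->{1,2,3,5}; V {1,4,6}->{4,6}
So after constraint 1: D(Z) = {1,2,3,5}

Answer: {1,2,3,5}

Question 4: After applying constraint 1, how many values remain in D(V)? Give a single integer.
Answer: 2

Derivation:
Constraint 1 (Z < V) on D(Z)={1,2,3,5,6} D(V)={1,4,6}: Z {1,2,3,5,6}->{1,2,3,5}; V {1,4,6}->{4,6}
So after constraint 1: D(V)={4,6}, size = 2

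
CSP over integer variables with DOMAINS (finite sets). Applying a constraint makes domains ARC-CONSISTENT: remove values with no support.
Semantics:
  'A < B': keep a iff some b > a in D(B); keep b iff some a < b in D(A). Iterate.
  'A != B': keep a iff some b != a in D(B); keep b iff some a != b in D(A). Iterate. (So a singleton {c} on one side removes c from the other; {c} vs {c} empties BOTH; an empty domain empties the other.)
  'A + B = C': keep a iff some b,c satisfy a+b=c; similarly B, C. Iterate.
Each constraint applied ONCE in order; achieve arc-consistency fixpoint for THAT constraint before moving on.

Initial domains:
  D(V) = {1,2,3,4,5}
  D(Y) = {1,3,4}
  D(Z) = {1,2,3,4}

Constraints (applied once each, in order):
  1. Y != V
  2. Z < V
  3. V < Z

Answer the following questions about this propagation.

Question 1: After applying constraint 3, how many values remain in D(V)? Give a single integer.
Constraint 1 (Y != V) on D(Y)={1,3,4} D(V)={1,2,3,4,5}: no change
Constraint 2 (Z < V) on D(Z)={1,2,3,4} D(V)={1,2,3,4,5}: V {1,2,3,4,5}->{2,3,4,5}
Constraint 3 (V < Z) on D(V)={2,3,4,5} D(Z)={1,2,3,4}: V {2,3,4,5}->{2,3}; Z {1,2,3,4}->{3,4}
So after constraint 3: D(V)={2,3}, size = 2

Answer: 2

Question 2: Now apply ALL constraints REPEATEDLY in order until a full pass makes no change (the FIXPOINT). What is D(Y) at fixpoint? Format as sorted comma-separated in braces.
pass 0 (initial): D(Y)={1,3,4}
pass 1: V {1,2,3,4,5}->{2,3}; Z {1,2,3,4}->{3,4}
pass 2: V {2,3}->{}; Z {3,4}->{}
pass 3: Y {1,3,4}->{}
pass 4: no change
Fixpoint after 4 passes: D(Y) = {}

Answer: {}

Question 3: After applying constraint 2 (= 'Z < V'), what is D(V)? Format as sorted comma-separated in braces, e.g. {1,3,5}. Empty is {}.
Answer: {2,3,4,5}

Derivation:
Constraint 1 (Y != V) on D(Y)={1,3,4} D(V)={1,2,3,4,5}: no change
Constraint 2 (Z < V) on D(Z)={1,2,3,4} D(V)={1,2,3,4,5}: V {1,2,3,4,5}->{2,3,4,5}
So after constraint 2: D(V) = {2,3,4,5}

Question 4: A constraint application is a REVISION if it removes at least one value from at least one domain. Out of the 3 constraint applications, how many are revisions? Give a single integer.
Constraint 1 (Y != V) on D(Y)={1,3,4} D(V)={1,2,3,4,5}: no change => not a revision
Constraint 2 (Z < V) on D(Z)={1,2,3,4} D(V)={1,2,3,4,5}: V {1,2,3,4,5}->{2,3,4,5} => REVISION
Constraint 3 (V < Z) on D(V)={2,3,4,5} D(Z)={1,2,3,4}: V {2,3,4,5}->{2,3}; Z {1,2,3,4}->{3,4} => REVISION
Total revisions = 2

Answer: 2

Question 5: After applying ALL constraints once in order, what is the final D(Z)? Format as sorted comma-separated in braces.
Constraint 1 (Y != V) on D(Y)={1,3,4} D(V)={1,2,3,4,5}: no change
Constraint 2 (Z < V) on D(Z)={1,2,3,4} D(V)={1,2,3,4,5}: V {1,2,3,4,5}->{2,3,4,5}
Constraint 3 (V < Z) on D(V)={2,3,4,5} D(Z)={1,2,3,4}: V {2,3,4,5}->{2,3}; Z {1,2,3,4}->{3,4}
So after all 3 constraints: D(Z) = {3,4}

Answer: {3,4}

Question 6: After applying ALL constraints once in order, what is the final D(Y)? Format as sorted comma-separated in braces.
Constraint 1 (Y != V) on D(Y)={1,3,4} D(V)={1,2,3,4,5}: no change
Constraint 2 (Z < V) on D(Z)={1,2,3,4} D(V)={1,2,3,4,5}: V {1,2,3,4,5}->{2,3,4,5}
Constraint 3 (V < Z) on D(V)={2,3,4,5} D(Z)={1,2,3,4}: V {2,3,4,5}->{2,3}; Z {1,2,3,4}->{3,4}
So after all 3 constraints: D(Y) = {1,3,4}

Answer: {1,3,4}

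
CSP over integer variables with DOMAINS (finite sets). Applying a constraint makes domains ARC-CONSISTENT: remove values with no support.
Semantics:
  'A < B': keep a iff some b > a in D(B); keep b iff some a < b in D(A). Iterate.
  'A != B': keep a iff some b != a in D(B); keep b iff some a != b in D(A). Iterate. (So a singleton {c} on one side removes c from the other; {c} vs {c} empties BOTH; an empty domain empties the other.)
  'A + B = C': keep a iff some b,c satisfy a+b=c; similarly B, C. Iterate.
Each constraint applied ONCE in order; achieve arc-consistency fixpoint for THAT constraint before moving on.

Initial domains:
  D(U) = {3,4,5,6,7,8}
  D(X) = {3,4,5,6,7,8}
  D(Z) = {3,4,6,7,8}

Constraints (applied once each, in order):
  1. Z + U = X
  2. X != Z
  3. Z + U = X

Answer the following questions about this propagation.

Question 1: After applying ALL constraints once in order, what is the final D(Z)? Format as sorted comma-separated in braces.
Answer: {3,4}

Derivation:
Constraint 1 (Z + U = X) on D(Z)={3,4,6,7,8} D(U)={3,4,5,6,7,8} D(X)={3,4,5,6,7,8}: Z {3,4,6,7,8}->{3,4}; U {3,4,5,6,7,8}->{3,4,5}; X {3,4,5,6,7,8}->{6,7,8}
Constraint 2 (X != Z) on D(X)={6,7,8} D(Z)={3,4}: no change
Constraint 3 (Z + U = X) on D(Z)={3,4} D(U)={3,4,5} D(X)={6,7,8}: no change
So after all 3 constraints: D(Z) = {3,4}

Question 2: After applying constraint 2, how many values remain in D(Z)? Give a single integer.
Answer: 2

Derivation:
Constraint 1 (Z + U = X) on D(Z)={3,4,6,7,8} D(U)={3,4,5,6,7,8} D(X)={3,4,5,6,7,8}: Z {3,4,6,7,8}->{3,4}; U {3,4,5,6,7,8}->{3,4,5}; X {3,4,5,6,7,8}->{6,7,8}
Constraint 2 (X != Z) on D(X)={6,7,8} D(Z)={3,4}: no change
So after constraint 2: D(Z)={3,4}, size = 2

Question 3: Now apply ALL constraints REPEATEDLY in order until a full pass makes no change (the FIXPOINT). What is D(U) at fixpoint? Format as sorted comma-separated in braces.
Answer: {3,4,5}

Derivation:
pass 0 (initial): D(U)={3,4,5,6,7,8}
pass 1: U {3,4,5,6,7,8}->{3,4,5}; X {3,4,5,6,7,8}->{6,7,8}; Z {3,4,6,7,8}->{3,4}
pass 2: no change
Fixpoint after 2 passes: D(U) = {3,4,5}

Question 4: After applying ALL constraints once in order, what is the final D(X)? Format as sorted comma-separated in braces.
Answer: {6,7,8}

Derivation:
Constraint 1 (Z + U = X) on D(Z)={3,4,6,7,8} D(U)={3,4,5,6,7,8} D(X)={3,4,5,6,7,8}: Z {3,4,6,7,8}->{3,4}; U {3,4,5,6,7,8}->{3,4,5}; X {3,4,5,6,7,8}->{6,7,8}
Constraint 2 (X != Z) on D(X)={6,7,8} D(Z)={3,4}: no change
Constraint 3 (Z + U = X) on D(Z)={3,4} D(U)={3,4,5} D(X)={6,7,8}: no change
So after all 3 constraints: D(X) = {6,7,8}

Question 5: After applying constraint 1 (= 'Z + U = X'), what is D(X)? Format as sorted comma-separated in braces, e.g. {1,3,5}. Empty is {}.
Answer: {6,7,8}

Derivation:
Constraint 1 (Z + U = X) on D(Z)={3,4,6,7,8} D(U)={3,4,5,6,7,8} D(X)={3,4,5,6,7,8}: Z {3,4,6,7,8}->{3,4}; U {3,4,5,6,7,8}->{3,4,5}; X {3,4,5,6,7,8}->{6,7,8}
So after constraint 1: D(X) = {6,7,8}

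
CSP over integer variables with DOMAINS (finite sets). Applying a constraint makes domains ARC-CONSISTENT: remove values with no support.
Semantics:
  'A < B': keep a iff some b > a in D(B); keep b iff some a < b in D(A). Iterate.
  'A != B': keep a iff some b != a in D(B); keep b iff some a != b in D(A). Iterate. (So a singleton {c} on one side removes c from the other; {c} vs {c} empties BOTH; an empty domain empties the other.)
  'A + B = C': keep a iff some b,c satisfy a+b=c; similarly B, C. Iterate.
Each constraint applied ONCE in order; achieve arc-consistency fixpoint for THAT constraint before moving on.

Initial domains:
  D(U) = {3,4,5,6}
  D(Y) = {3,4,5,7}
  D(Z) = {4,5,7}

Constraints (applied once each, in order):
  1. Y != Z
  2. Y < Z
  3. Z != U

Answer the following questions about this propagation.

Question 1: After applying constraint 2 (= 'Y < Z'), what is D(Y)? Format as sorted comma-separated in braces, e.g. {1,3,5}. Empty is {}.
Constraint 1 (Y != Z) on D(Y)={3,4,5,7} D(Z)={4,5,7}: no change
Constraint 2 (Y < Z) on D(Y)={3,4,5,7} D(Z)={4,5,7}: Y {3,4,5,7}->{3,4,5}
So after constraint 2: D(Y) = {3,4,5}

Answer: {3,4,5}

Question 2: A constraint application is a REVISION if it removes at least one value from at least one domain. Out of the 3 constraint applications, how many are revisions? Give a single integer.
Constraint 1 (Y != Z) on D(Y)={3,4,5,7} D(Z)={4,5,7}: no change => not a revision
Constraint 2 (Y < Z) on D(Y)={3,4,5,7} D(Z)={4,5,7}: Y {3,4,5,7}->{3,4,5} => REVISION
Constraint 3 (Z != U) on D(Z)={4,5,7} D(U)={3,4,5,6}: no change => not a revision
Total revisions = 1

Answer: 1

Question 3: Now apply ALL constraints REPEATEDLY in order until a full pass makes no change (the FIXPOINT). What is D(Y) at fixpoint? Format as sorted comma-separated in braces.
pass 0 (initial): D(Y)={3,4,5,7}
pass 1: Y {3,4,5,7}->{3,4,5}
pass 2: no change
Fixpoint after 2 passes: D(Y) = {3,4,5}

Answer: {3,4,5}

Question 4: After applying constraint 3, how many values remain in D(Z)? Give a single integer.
Constraint 1 (Y != Z) on D(Y)={3,4,5,7} D(Z)={4,5,7}: no change
Constraint 2 (Y < Z) on D(Y)={3,4,5,7} D(Z)={4,5,7}: Y {3,4,5,7}->{3,4,5}
Constraint 3 (Z != U) on D(Z)={4,5,7} D(U)={3,4,5,6}: no change
So after constraint 3: D(Z)={4,5,7}, size = 3

Answer: 3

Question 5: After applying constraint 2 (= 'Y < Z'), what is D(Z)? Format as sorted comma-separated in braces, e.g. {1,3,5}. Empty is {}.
Constraint 1 (Y != Z) on D(Y)={3,4,5,7} D(Z)={4,5,7}: no change
Constraint 2 (Y < Z) on D(Y)={3,4,5,7} D(Z)={4,5,7}: Y {3,4,5,7}->{3,4,5}
So after constraint 2: D(Z) = {4,5,7}

Answer: {4,5,7}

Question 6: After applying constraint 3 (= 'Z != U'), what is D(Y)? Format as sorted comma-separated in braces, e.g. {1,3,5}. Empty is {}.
Constraint 1 (Y != Z) on D(Y)={3,4,5,7} D(Z)={4,5,7}: no change
Constraint 2 (Y < Z) on D(Y)={3,4,5,7} D(Z)={4,5,7}: Y {3,4,5,7}->{3,4,5}
Constraint 3 (Z != U) on D(Z)={4,5,7} D(U)={3,4,5,6}: no change
So after constraint 3: D(Y) = {3,4,5}

Answer: {3,4,5}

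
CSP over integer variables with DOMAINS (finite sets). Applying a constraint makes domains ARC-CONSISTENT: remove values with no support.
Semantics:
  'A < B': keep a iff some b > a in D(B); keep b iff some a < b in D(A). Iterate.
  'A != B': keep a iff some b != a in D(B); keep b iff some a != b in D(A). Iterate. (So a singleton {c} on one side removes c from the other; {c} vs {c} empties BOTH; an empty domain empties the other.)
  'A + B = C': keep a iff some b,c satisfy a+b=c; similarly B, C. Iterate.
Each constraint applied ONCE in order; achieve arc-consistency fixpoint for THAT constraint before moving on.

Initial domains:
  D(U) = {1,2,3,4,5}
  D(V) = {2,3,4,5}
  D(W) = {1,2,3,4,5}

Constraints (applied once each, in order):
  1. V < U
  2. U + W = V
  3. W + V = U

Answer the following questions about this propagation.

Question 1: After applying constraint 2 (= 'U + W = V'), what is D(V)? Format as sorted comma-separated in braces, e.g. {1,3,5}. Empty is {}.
Constraint 1 (V < U) on D(V)={2,3,4,5} D(U)={1,2,3,4,5}: V {2,3,4,5}->{2,3,4}; U {1,2,3,4,5}->{3,4,5}
Constraint 2 (U + W = V) on D(U)={3,4,5} D(W)={1,2,3,4,5} D(V)={2,3,4}: U {3,4,5}->{3}; W {1,2,3,4,5}->{1}; V {2,3,4}->{4}
So after constraint 2: D(V) = {4}

Answer: {4}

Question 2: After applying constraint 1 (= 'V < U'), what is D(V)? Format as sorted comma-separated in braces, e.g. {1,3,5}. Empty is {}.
Constraint 1 (V < U) on D(V)={2,3,4,5} D(U)={1,2,3,4,5}: V {2,3,4,5}->{2,3,4}; U {1,2,3,4,5}->{3,4,5}
So after constraint 1: D(V) = {2,3,4}

Answer: {2,3,4}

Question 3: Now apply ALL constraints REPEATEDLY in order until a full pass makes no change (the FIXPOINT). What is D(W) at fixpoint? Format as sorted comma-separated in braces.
pass 0 (initial): D(W)={1,2,3,4,5}
pass 1: U {1,2,3,4,5}->{}; V {2,3,4,5}->{}; W {1,2,3,4,5}->{}
pass 2: no change
Fixpoint after 2 passes: D(W) = {}

Answer: {}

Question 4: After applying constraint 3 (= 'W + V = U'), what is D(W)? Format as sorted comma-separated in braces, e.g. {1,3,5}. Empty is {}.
Answer: {}

Derivation:
Constraint 1 (V < U) on D(V)={2,3,4,5} D(U)={1,2,3,4,5}: V {2,3,4,5}->{2,3,4}; U {1,2,3,4,5}->{3,4,5}
Constraint 2 (U + W = V) on D(U)={3,4,5} D(W)={1,2,3,4,5} D(V)={2,3,4}: U {3,4,5}->{3}; W {1,2,3,4,5}->{1}; V {2,3,4}->{4}
Constraint 3 (W + V = U) on D(W)={1} D(V)={4} D(U)={3}: W {1}->{}; V {4}->{}; U {3}->{}
So after constraint 3: D(W) = {}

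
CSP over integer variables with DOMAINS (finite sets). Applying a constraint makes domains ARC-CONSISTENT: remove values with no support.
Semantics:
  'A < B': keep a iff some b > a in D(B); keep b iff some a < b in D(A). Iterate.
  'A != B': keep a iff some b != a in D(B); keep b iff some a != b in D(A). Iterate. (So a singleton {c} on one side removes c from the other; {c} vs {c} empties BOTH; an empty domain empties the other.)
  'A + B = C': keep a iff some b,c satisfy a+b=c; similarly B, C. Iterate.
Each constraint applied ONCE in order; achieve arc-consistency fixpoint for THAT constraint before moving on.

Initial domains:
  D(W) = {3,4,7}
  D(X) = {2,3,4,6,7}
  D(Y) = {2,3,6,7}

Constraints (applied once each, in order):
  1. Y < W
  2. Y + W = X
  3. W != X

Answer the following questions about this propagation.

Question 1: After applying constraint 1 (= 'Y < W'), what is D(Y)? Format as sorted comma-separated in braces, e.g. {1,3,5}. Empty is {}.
Constraint 1 (Y < W) on D(Y)={2,3,6,7} D(W)={3,4,7}: Y {2,3,6,7}->{2,3,6}
So after constraint 1: D(Y) = {2,3,6}

Answer: {2,3,6}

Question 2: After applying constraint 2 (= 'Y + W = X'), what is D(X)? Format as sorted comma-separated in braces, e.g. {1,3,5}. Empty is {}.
Answer: {6,7}

Derivation:
Constraint 1 (Y < W) on D(Y)={2,3,6,7} D(W)={3,4,7}: Y {2,3,6,7}->{2,3,6}
Constraint 2 (Y + W = X) on D(Y)={2,3,6} D(W)={3,4,7} D(X)={2,3,4,6,7}: Y {2,3,6}->{2,3}; W {3,4,7}->{3,4}; X {2,3,4,6,7}->{6,7}
So after constraint 2: D(X) = {6,7}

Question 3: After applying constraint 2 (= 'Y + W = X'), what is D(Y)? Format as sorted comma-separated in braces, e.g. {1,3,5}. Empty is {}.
Constraint 1 (Y < W) on D(Y)={2,3,6,7} D(W)={3,4,7}: Y {2,3,6,7}->{2,3,6}
Constraint 2 (Y + W = X) on D(Y)={2,3,6} D(W)={3,4,7} D(X)={2,3,4,6,7}: Y {2,3,6}->{2,3}; W {3,4,7}->{3,4}; X {2,3,4,6,7}->{6,7}
So after constraint 2: D(Y) = {2,3}

Answer: {2,3}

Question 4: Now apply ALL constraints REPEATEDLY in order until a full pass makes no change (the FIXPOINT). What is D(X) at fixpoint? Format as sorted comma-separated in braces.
Answer: {6,7}

Derivation:
pass 0 (initial): D(X)={2,3,4,6,7}
pass 1: W {3,4,7}->{3,4}; X {2,3,4,6,7}->{6,7}; Y {2,3,6,7}->{2,3}
pass 2: no change
Fixpoint after 2 passes: D(X) = {6,7}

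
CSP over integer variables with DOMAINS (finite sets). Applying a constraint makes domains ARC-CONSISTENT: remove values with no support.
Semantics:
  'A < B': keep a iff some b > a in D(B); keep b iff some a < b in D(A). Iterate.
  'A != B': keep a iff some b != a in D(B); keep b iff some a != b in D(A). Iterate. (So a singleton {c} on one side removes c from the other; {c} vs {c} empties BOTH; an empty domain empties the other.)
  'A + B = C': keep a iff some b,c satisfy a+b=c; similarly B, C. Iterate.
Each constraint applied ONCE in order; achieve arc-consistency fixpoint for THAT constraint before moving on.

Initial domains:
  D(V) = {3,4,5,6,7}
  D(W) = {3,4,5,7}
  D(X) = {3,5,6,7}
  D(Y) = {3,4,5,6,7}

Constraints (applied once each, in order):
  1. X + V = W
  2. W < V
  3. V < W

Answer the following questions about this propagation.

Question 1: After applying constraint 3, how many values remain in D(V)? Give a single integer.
Answer: 0

Derivation:
Constraint 1 (X + V = W) on D(X)={3,5,6,7} D(V)={3,4,5,6,7} D(W)={3,4,5,7}: X {3,5,6,7}->{3}; V {3,4,5,6,7}->{4}; W {3,4,5,7}->{7}
Constraint 2 (W < V) on D(W)={7} D(V)={4}: W {7}->{}; V {4}->{}
Constraint 3 (V < W) on D(V)={} D(W)={}: no change
So after constraint 3: D(V)={}, size = 0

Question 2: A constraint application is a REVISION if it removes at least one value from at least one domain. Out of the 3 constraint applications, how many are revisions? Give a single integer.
Answer: 2

Derivation:
Constraint 1 (X + V = W) on D(X)={3,5,6,7} D(V)={3,4,5,6,7} D(W)={3,4,5,7}: X {3,5,6,7}->{3}; V {3,4,5,6,7}->{4}; W {3,4,5,7}->{7} => REVISION
Constraint 2 (W < V) on D(W)={7} D(V)={4}: W {7}->{}; V {4}->{} => REVISION
Constraint 3 (V < W) on D(V)={} D(W)={}: no change => not a revision
Total revisions = 2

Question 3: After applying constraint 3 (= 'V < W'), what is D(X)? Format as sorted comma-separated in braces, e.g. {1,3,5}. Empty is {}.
Constraint 1 (X + V = W) on D(X)={3,5,6,7} D(V)={3,4,5,6,7} D(W)={3,4,5,7}: X {3,5,6,7}->{3}; V {3,4,5,6,7}->{4}; W {3,4,5,7}->{7}
Constraint 2 (W < V) on D(W)={7} D(V)={4}: W {7}->{}; V {4}->{}
Constraint 3 (V < W) on D(V)={} D(W)={}: no change
So after constraint 3: D(X) = {3}

Answer: {3}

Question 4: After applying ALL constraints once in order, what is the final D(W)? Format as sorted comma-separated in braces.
Answer: {}

Derivation:
Constraint 1 (X + V = W) on D(X)={3,5,6,7} D(V)={3,4,5,6,7} D(W)={3,4,5,7}: X {3,5,6,7}->{3}; V {3,4,5,6,7}->{4}; W {3,4,5,7}->{7}
Constraint 2 (W < V) on D(W)={7} D(V)={4}: W {7}->{}; V {4}->{}
Constraint 3 (V < W) on D(V)={} D(W)={}: no change
So after all 3 constraints: D(W) = {}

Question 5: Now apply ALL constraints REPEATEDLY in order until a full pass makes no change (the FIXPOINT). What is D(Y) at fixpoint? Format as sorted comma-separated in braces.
Answer: {3,4,5,6,7}

Derivation:
pass 0 (initial): D(Y)={3,4,5,6,7}
pass 1: V {3,4,5,6,7}->{}; W {3,4,5,7}->{}; X {3,5,6,7}->{3}
pass 2: X {3}->{}
pass 3: no change
Fixpoint after 3 passes: D(Y) = {3,4,5,6,7}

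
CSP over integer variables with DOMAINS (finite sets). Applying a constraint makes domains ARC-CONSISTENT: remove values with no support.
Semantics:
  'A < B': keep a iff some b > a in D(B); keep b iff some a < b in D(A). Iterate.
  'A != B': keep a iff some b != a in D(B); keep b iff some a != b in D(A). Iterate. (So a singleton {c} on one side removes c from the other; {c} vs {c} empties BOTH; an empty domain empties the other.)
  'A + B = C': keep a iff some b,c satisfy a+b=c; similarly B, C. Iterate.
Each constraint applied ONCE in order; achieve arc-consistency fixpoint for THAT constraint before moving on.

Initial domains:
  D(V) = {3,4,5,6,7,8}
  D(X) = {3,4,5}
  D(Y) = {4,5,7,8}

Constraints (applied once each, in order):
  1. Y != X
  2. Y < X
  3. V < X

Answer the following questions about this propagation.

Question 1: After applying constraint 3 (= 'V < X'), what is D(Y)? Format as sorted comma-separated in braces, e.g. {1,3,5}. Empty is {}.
Constraint 1 (Y != X) on D(Y)={4,5,7,8} D(X)={3,4,5}: no change
Constraint 2 (Y < X) on D(Y)={4,5,7,8} D(X)={3,4,5}: Y {4,5,7,8}->{4}; X {3,4,5}->{5}
Constraint 3 (V < X) on D(V)={3,4,5,6,7,8} D(X)={5}: V {3,4,5,6,7,8}->{3,4}
So after constraint 3: D(Y) = {4}

Answer: {4}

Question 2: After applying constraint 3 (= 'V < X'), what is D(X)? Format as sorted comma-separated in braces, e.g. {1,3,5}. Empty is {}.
Constraint 1 (Y != X) on D(Y)={4,5,7,8} D(X)={3,4,5}: no change
Constraint 2 (Y < X) on D(Y)={4,5,7,8} D(X)={3,4,5}: Y {4,5,7,8}->{4}; X {3,4,5}->{5}
Constraint 3 (V < X) on D(V)={3,4,5,6,7,8} D(X)={5}: V {3,4,5,6,7,8}->{3,4}
So after constraint 3: D(X) = {5}

Answer: {5}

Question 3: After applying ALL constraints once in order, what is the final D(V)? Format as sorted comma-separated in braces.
Constraint 1 (Y != X) on D(Y)={4,5,7,8} D(X)={3,4,5}: no change
Constraint 2 (Y < X) on D(Y)={4,5,7,8} D(X)={3,4,5}: Y {4,5,7,8}->{4}; X {3,4,5}->{5}
Constraint 3 (V < X) on D(V)={3,4,5,6,7,8} D(X)={5}: V {3,4,5,6,7,8}->{3,4}
So after all 3 constraints: D(V) = {3,4}

Answer: {3,4}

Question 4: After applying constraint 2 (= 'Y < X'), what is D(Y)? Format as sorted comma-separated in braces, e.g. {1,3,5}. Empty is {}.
Answer: {4}

Derivation:
Constraint 1 (Y != X) on D(Y)={4,5,7,8} D(X)={3,4,5}: no change
Constraint 2 (Y < X) on D(Y)={4,5,7,8} D(X)={3,4,5}: Y {4,5,7,8}->{4}; X {3,4,5}->{5}
So after constraint 2: D(Y) = {4}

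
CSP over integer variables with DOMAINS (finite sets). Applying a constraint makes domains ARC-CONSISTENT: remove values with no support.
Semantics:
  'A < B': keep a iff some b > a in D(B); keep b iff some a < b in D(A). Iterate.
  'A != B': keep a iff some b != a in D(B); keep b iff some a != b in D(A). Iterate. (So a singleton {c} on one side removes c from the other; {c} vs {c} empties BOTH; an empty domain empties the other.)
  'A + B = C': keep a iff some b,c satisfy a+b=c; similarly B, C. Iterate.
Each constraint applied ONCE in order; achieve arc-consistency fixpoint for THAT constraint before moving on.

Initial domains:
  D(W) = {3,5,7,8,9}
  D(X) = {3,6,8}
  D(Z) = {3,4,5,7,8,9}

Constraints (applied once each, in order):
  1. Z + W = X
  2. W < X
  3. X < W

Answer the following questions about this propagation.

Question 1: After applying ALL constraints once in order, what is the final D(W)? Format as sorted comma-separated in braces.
Answer: {}

Derivation:
Constraint 1 (Z + W = X) on D(Z)={3,4,5,7,8,9} D(W)={3,5,7,8,9} D(X)={3,6,8}: Z {3,4,5,7,8,9}->{3,5}; W {3,5,7,8,9}->{3,5}; X {3,6,8}->{6,8}
Constraint 2 (W < X) on D(W)={3,5} D(X)={6,8}: no change
Constraint 3 (X < W) on D(X)={6,8} D(W)={3,5}: X {6,8}->{}; W {3,5}->{}
So after all 3 constraints: D(W) = {}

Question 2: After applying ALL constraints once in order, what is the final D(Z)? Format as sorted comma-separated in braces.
Constraint 1 (Z + W = X) on D(Z)={3,4,5,7,8,9} D(W)={3,5,7,8,9} D(X)={3,6,8}: Z {3,4,5,7,8,9}->{3,5}; W {3,5,7,8,9}->{3,5}; X {3,6,8}->{6,8}
Constraint 2 (W < X) on D(W)={3,5} D(X)={6,8}: no change
Constraint 3 (X < W) on D(X)={6,8} D(W)={3,5}: X {6,8}->{}; W {3,5}->{}
So after all 3 constraints: D(Z) = {3,5}

Answer: {3,5}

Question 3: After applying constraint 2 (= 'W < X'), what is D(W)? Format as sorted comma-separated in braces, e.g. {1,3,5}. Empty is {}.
Answer: {3,5}

Derivation:
Constraint 1 (Z + W = X) on D(Z)={3,4,5,7,8,9} D(W)={3,5,7,8,9} D(X)={3,6,8}: Z {3,4,5,7,8,9}->{3,5}; W {3,5,7,8,9}->{3,5}; X {3,6,8}->{6,8}
Constraint 2 (W < X) on D(W)={3,5} D(X)={6,8}: no change
So after constraint 2: D(W) = {3,5}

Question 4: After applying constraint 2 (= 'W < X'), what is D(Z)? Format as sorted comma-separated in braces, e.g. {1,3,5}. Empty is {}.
Constraint 1 (Z + W = X) on D(Z)={3,4,5,7,8,9} D(W)={3,5,7,8,9} D(X)={3,6,8}: Z {3,4,5,7,8,9}->{3,5}; W {3,5,7,8,9}->{3,5}; X {3,6,8}->{6,8}
Constraint 2 (W < X) on D(W)={3,5} D(X)={6,8}: no change
So after constraint 2: D(Z) = {3,5}

Answer: {3,5}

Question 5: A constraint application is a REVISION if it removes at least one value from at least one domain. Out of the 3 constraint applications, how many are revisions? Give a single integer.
Answer: 2

Derivation:
Constraint 1 (Z + W = X) on D(Z)={3,4,5,7,8,9} D(W)={3,5,7,8,9} D(X)={3,6,8}: Z {3,4,5,7,8,9}->{3,5}; W {3,5,7,8,9}->{3,5}; X {3,6,8}->{6,8} => REVISION
Constraint 2 (W < X) on D(W)={3,5} D(X)={6,8}: no change => not a revision
Constraint 3 (X < W) on D(X)={6,8} D(W)={3,5}: X {6,8}->{}; W {3,5}->{} => REVISION
Total revisions = 2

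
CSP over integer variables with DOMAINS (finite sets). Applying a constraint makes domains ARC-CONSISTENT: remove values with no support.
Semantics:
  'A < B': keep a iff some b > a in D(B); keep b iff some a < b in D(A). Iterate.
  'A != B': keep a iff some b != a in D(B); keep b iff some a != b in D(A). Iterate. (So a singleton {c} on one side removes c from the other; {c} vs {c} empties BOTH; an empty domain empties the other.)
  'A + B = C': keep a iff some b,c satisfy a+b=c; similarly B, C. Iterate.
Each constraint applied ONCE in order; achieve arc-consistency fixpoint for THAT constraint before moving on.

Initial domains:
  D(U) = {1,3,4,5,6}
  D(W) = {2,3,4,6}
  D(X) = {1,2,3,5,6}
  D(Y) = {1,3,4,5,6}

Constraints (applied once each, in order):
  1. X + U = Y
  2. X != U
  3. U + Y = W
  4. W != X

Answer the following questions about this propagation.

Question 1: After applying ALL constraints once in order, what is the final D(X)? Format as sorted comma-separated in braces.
Answer: {1,2,3,5}

Derivation:
Constraint 1 (X + U = Y) on D(X)={1,2,3,5,6} D(U)={1,3,4,5,6} D(Y)={1,3,4,5,6}: X {1,2,3,5,6}->{1,2,3,5}; U {1,3,4,5,6}->{1,3,4,5}; Y {1,3,4,5,6}->{3,4,5,6}
Constraint 2 (X != U) on D(X)={1,2,3,5} D(U)={1,3,4,5}: no change
Constraint 3 (U + Y = W) on D(U)={1,3,4,5} D(Y)={3,4,5,6} D(W)={2,3,4,6}: U {1,3,4,5}->{1,3}; Y {3,4,5,6}->{3,5}; W {2,3,4,6}->{4,6}
Constraint 4 (W != X) on D(W)={4,6} D(X)={1,2,3,5}: no change
So after all 4 constraints: D(X) = {1,2,3,5}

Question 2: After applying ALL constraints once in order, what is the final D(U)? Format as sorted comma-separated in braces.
Constraint 1 (X + U = Y) on D(X)={1,2,3,5,6} D(U)={1,3,4,5,6} D(Y)={1,3,4,5,6}: X {1,2,3,5,6}->{1,2,3,5}; U {1,3,4,5,6}->{1,3,4,5}; Y {1,3,4,5,6}->{3,4,5,6}
Constraint 2 (X != U) on D(X)={1,2,3,5} D(U)={1,3,4,5}: no change
Constraint 3 (U + Y = W) on D(U)={1,3,4,5} D(Y)={3,4,5,6} D(W)={2,3,4,6}: U {1,3,4,5}->{1,3}; Y {3,4,5,6}->{3,5}; W {2,3,4,6}->{4,6}
Constraint 4 (W != X) on D(W)={4,6} D(X)={1,2,3,5}: no change
So after all 4 constraints: D(U) = {1,3}

Answer: {1,3}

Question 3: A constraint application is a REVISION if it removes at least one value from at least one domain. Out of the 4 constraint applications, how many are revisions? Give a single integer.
Constraint 1 (X + U = Y) on D(X)={1,2,3,5,6} D(U)={1,3,4,5,6} D(Y)={1,3,4,5,6}: X {1,2,3,5,6}->{1,2,3,5}; U {1,3,4,5,6}->{1,3,4,5}; Y {1,3,4,5,6}->{3,4,5,6} => REVISION
Constraint 2 (X != U) on D(X)={1,2,3,5} D(U)={1,3,4,5}: no change => not a revision
Constraint 3 (U + Y = W) on D(U)={1,3,4,5} D(Y)={3,4,5,6} D(W)={2,3,4,6}: U {1,3,4,5}->{1,3}; Y {3,4,5,6}->{3,5}; W {2,3,4,6}->{4,6} => REVISION
Constraint 4 (W != X) on D(W)={4,6} D(X)={1,2,3,5}: no change => not a revision
Total revisions = 2

Answer: 2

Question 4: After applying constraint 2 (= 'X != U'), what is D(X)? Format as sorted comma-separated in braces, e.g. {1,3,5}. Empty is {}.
Constraint 1 (X + U = Y) on D(X)={1,2,3,5,6} D(U)={1,3,4,5,6} D(Y)={1,3,4,5,6}: X {1,2,3,5,6}->{1,2,3,5}; U {1,3,4,5,6}->{1,3,4,5}; Y {1,3,4,5,6}->{3,4,5,6}
Constraint 2 (X != U) on D(X)={1,2,3,5} D(U)={1,3,4,5}: no change
So after constraint 2: D(X) = {1,2,3,5}

Answer: {1,2,3,5}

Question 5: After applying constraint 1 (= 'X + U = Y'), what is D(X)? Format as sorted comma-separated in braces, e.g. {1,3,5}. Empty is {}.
Constraint 1 (X + U = Y) on D(X)={1,2,3,5,6} D(U)={1,3,4,5,6} D(Y)={1,3,4,5,6}: X {1,2,3,5,6}->{1,2,3,5}; U {1,3,4,5,6}->{1,3,4,5}; Y {1,3,4,5,6}->{3,4,5,6}
So after constraint 1: D(X) = {1,2,3,5}

Answer: {1,2,3,5}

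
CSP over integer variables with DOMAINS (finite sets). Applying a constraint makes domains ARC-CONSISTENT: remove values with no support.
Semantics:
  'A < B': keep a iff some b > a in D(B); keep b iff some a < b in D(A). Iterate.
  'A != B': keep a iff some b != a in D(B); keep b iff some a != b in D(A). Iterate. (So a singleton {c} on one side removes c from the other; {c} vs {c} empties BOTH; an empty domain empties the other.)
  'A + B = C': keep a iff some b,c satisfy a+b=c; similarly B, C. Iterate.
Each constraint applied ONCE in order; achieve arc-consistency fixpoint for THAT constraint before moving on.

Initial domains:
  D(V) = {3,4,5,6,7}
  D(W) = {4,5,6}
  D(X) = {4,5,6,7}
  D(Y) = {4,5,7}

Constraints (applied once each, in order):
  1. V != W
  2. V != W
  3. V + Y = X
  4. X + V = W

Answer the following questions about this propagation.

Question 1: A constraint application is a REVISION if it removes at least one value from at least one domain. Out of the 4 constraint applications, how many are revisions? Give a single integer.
Constraint 1 (V != W) on D(V)={3,4,5,6,7} D(W)={4,5,6}: no change => not a revision
Constraint 2 (V != W) on D(V)={3,4,5,6,7} D(W)={4,5,6}: no change => not a revision
Constraint 3 (V + Y = X) on D(V)={3,4,5,6,7} D(Y)={4,5,7} D(X)={4,5,6,7}: V {3,4,5,6,7}->{3}; Y {4,5,7}->{4}; X {4,5,6,7}->{7} => REVISION
Constraint 4 (X + V = W) on D(X)={7} D(V)={3} D(W)={4,5,6}: X {7}->{}; V {3}->{}; W {4,5,6}->{} => REVISION
Total revisions = 2

Answer: 2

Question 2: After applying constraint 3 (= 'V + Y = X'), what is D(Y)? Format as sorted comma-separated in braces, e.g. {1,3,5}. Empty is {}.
Constraint 1 (V != W) on D(V)={3,4,5,6,7} D(W)={4,5,6}: no change
Constraint 2 (V != W) on D(V)={3,4,5,6,7} D(W)={4,5,6}: no change
Constraint 3 (V + Y = X) on D(V)={3,4,5,6,7} D(Y)={4,5,7} D(X)={4,5,6,7}: V {3,4,5,6,7}->{3}; Y {4,5,7}->{4}; X {4,5,6,7}->{7}
So after constraint 3: D(Y) = {4}

Answer: {4}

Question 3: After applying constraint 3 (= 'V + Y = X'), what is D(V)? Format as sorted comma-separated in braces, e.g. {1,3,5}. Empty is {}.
Answer: {3}

Derivation:
Constraint 1 (V != W) on D(V)={3,4,5,6,7} D(W)={4,5,6}: no change
Constraint 2 (V != W) on D(V)={3,4,5,6,7} D(W)={4,5,6}: no change
Constraint 3 (V + Y = X) on D(V)={3,4,5,6,7} D(Y)={4,5,7} D(X)={4,5,6,7}: V {3,4,5,6,7}->{3}; Y {4,5,7}->{4}; X {4,5,6,7}->{7}
So after constraint 3: D(V) = {3}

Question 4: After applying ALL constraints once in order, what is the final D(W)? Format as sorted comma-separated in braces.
Answer: {}

Derivation:
Constraint 1 (V != W) on D(V)={3,4,5,6,7} D(W)={4,5,6}: no change
Constraint 2 (V != W) on D(V)={3,4,5,6,7} D(W)={4,5,6}: no change
Constraint 3 (V + Y = X) on D(V)={3,4,5,6,7} D(Y)={4,5,7} D(X)={4,5,6,7}: V {3,4,5,6,7}->{3}; Y {4,5,7}->{4}; X {4,5,6,7}->{7}
Constraint 4 (X + V = W) on D(X)={7} D(V)={3} D(W)={4,5,6}: X {7}->{}; V {3}->{}; W {4,5,6}->{}
So after all 4 constraints: D(W) = {}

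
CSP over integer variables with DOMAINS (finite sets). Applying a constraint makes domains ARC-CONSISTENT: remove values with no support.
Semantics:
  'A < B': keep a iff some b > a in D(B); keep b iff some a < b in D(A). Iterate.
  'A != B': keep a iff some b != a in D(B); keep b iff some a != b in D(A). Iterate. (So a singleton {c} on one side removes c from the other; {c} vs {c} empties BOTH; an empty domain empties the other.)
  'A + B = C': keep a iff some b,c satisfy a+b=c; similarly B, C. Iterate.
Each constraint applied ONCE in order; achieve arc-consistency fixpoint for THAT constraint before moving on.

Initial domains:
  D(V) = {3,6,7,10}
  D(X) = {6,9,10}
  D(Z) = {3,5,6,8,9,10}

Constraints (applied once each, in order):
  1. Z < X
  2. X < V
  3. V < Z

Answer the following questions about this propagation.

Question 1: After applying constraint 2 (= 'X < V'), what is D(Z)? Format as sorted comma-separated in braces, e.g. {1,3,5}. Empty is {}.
Answer: {3,5,6,8,9}

Derivation:
Constraint 1 (Z < X) on D(Z)={3,5,6,8,9,10} D(X)={6,9,10}: Z {3,5,6,8,9,10}->{3,5,6,8,9}
Constraint 2 (X < V) on D(X)={6,9,10} D(V)={3,6,7,10}: X {6,9,10}->{6,9}; V {3,6,7,10}->{7,10}
So after constraint 2: D(Z) = {3,5,6,8,9}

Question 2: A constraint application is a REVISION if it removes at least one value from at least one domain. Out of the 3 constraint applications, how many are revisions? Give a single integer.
Answer: 3

Derivation:
Constraint 1 (Z < X) on D(Z)={3,5,6,8,9,10} D(X)={6,9,10}: Z {3,5,6,8,9,10}->{3,5,6,8,9} => REVISION
Constraint 2 (X < V) on D(X)={6,9,10} D(V)={3,6,7,10}: X {6,9,10}->{6,9}; V {3,6,7,10}->{7,10} => REVISION
Constraint 3 (V < Z) on D(V)={7,10} D(Z)={3,5,6,8,9}: V {7,10}->{7}; Z {3,5,6,8,9}->{8,9} => REVISION
Total revisions = 3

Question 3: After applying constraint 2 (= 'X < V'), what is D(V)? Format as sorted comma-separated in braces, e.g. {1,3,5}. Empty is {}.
Constraint 1 (Z < X) on D(Z)={3,5,6,8,9,10} D(X)={6,9,10}: Z {3,5,6,8,9,10}->{3,5,6,8,9}
Constraint 2 (X < V) on D(X)={6,9,10} D(V)={3,6,7,10}: X {6,9,10}->{6,9}; V {3,6,7,10}->{7,10}
So after constraint 2: D(V) = {7,10}

Answer: {7,10}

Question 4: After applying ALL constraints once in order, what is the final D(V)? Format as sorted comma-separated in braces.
Answer: {7}

Derivation:
Constraint 1 (Z < X) on D(Z)={3,5,6,8,9,10} D(X)={6,9,10}: Z {3,5,6,8,9,10}->{3,5,6,8,9}
Constraint 2 (X < V) on D(X)={6,9,10} D(V)={3,6,7,10}: X {6,9,10}->{6,9}; V {3,6,7,10}->{7,10}
Constraint 3 (V < Z) on D(V)={7,10} D(Z)={3,5,6,8,9}: V {7,10}->{7}; Z {3,5,6,8,9}->{8,9}
So after all 3 constraints: D(V) = {7}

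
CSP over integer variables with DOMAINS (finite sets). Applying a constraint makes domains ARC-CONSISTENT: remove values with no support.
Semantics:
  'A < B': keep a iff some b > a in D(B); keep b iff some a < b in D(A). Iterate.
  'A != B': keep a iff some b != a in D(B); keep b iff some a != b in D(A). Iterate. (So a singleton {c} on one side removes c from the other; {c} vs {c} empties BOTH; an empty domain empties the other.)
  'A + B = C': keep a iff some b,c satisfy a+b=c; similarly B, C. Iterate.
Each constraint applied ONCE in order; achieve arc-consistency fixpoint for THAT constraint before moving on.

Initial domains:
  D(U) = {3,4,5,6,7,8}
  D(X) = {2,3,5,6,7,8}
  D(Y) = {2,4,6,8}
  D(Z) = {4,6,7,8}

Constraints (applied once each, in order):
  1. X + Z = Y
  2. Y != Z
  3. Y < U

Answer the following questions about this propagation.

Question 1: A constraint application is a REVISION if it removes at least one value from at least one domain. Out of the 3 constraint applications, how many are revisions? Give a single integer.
Constraint 1 (X + Z = Y) on D(X)={2,3,5,6,7,8} D(Z)={4,6,7,8} D(Y)={2,4,6,8}: X {2,3,5,6,7,8}->{2}; Z {4,6,7,8}->{4,6}; Y {2,4,6,8}->{6,8} => REVISION
Constraint 2 (Y != Z) on D(Y)={6,8} D(Z)={4,6}: no change => not a revision
Constraint 3 (Y < U) on D(Y)={6,8} D(U)={3,4,5,6,7,8}: Y {6,8}->{6}; U {3,4,5,6,7,8}->{7,8} => REVISION
Total revisions = 2

Answer: 2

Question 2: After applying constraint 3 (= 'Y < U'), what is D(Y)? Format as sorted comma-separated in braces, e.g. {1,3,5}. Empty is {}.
Answer: {6}

Derivation:
Constraint 1 (X + Z = Y) on D(X)={2,3,5,6,7,8} D(Z)={4,6,7,8} D(Y)={2,4,6,8}: X {2,3,5,6,7,8}->{2}; Z {4,6,7,8}->{4,6}; Y {2,4,6,8}->{6,8}
Constraint 2 (Y != Z) on D(Y)={6,8} D(Z)={4,6}: no change
Constraint 3 (Y < U) on D(Y)={6,8} D(U)={3,4,5,6,7,8}: Y {6,8}->{6}; U {3,4,5,6,7,8}->{7,8}
So after constraint 3: D(Y) = {6}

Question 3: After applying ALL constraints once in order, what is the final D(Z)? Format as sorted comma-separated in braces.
Constraint 1 (X + Z = Y) on D(X)={2,3,5,6,7,8} D(Z)={4,6,7,8} D(Y)={2,4,6,8}: X {2,3,5,6,7,8}->{2}; Z {4,6,7,8}->{4,6}; Y {2,4,6,8}->{6,8}
Constraint 2 (Y != Z) on D(Y)={6,8} D(Z)={4,6}: no change
Constraint 3 (Y < U) on D(Y)={6,8} D(U)={3,4,5,6,7,8}: Y {6,8}->{6}; U {3,4,5,6,7,8}->{7,8}
So after all 3 constraints: D(Z) = {4,6}

Answer: {4,6}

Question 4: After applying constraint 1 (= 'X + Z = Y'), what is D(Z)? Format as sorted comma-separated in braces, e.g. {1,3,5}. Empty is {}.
Constraint 1 (X + Z = Y) on D(X)={2,3,5,6,7,8} D(Z)={4,6,7,8} D(Y)={2,4,6,8}: X {2,3,5,6,7,8}->{2}; Z {4,6,7,8}->{4,6}; Y {2,4,6,8}->{6,8}
So after constraint 1: D(Z) = {4,6}

Answer: {4,6}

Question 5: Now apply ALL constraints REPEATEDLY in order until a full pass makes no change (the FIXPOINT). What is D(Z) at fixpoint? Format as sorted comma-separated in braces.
pass 0 (initial): D(Z)={4,6,7,8}
pass 1: U {3,4,5,6,7,8}->{7,8}; X {2,3,5,6,7,8}->{2}; Y {2,4,6,8}->{6}; Z {4,6,7,8}->{4,6}
pass 2: Z {4,6}->{4}
pass 3: no change
Fixpoint after 3 passes: D(Z) = {4}

Answer: {4}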